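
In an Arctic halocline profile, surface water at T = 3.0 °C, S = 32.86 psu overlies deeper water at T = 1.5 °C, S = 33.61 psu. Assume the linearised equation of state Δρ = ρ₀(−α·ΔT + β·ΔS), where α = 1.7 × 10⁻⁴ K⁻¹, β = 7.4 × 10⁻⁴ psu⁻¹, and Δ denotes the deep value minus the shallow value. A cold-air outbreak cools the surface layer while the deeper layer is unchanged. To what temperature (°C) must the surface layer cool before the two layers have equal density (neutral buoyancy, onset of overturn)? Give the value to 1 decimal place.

-1.8 °C

Neutral buoyancy requires Δρ = 0, i.e. −α(T_deep − T_surf′) + β(S_deep − S_surf) = 0.
T_surf′ = T_deep − (β/α)·ΔS = 1.5 − (7.4 × 10⁻⁴/1.7 × 10⁻⁴)·(+0.75) = -1.765 °C.
Cooling required: 3.0 − (-1.765) = 4.765 °C.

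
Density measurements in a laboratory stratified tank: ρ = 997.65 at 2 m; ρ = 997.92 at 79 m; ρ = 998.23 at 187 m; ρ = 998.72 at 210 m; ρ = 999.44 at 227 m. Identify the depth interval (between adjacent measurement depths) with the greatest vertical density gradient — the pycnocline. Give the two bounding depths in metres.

210–227 m

Compute the density gradient over each adjacent pair:
  2–79 m: Δρ/Δz = 0.27/77 = 3.5 × 10⁻³ kg m⁻⁴
  79–187 m: Δρ/Δz = 0.31/108 = 2.9 × 10⁻³ kg m⁻⁴
  187–210 m: Δρ/Δz = 0.49/23 = 0.021 kg m⁻⁴
  210–227 m: Δρ/Δz = 0.72/17 = 0.042 kg m⁻⁴
The largest gradient is in the 210–227 m interval — the pycnocline.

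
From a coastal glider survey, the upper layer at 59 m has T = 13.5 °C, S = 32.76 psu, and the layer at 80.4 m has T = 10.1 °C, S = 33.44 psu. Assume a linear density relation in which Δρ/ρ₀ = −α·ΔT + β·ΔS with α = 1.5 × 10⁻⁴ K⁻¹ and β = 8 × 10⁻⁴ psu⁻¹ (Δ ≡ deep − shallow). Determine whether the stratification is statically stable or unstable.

ΔT = 10.1 − 13.5 = -3.4 K and ΔS = 33.44 − 32.76 = +0.68 psu (deep − shallow).
−αΔT = 5.10 × 10⁻⁴; βΔS = 5.44 × 10⁻⁴; sum Δρ/ρ₀ = 1.054 × 10⁻³.
Δρ/ρ₀ > 0, so Δρ > 0: deeper water is denser → statically stable.

stable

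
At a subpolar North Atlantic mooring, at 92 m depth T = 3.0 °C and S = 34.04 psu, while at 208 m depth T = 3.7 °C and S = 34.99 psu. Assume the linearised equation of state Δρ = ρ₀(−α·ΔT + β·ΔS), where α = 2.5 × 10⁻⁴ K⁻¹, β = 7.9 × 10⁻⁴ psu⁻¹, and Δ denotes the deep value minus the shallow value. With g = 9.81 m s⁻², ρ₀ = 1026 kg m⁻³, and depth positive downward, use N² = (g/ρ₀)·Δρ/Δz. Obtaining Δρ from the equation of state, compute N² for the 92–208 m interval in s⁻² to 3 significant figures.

ΔT = +0.7 K, ΔS = +0.95 psu (deep − shallow).
Δρ/ρ₀ = −αΔT + βΔS = -1.75 × 10⁻⁴ + 7.505 × 10⁻⁴ = 5.755 × 10⁻⁴, so Δρ ≈ 0.5905 kg m⁻³.
N² = (g/ρ₀)·Δρ/Δz = g·(Δρ/ρ₀)/Δz = 9.81 × 5.755 × 10⁻⁴ / 116 = 4.8669 × 10⁻⁵ s⁻² ≈ 4.87 × 10⁻⁵ s⁻².

4.87 × 10⁻⁵ s⁻²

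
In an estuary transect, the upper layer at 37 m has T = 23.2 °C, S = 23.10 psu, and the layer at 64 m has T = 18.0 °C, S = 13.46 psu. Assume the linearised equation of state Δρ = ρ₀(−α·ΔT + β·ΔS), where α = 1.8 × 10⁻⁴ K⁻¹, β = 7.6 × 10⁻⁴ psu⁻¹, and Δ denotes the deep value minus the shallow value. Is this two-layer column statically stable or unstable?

unstable

ΔT = 18.0 − 23.2 = -5.2 K and ΔS = 13.46 − 23.10 = -9.64 psu (deep − shallow).
−αΔT = 9.36 × 10⁻⁴; βΔS = -7.3264 × 10⁻³; sum Δρ/ρ₀ = -6.3904 × 10⁻³.
Δρ/ρ₀ < 0, so Δρ < 0: deeper water is lighter → statically unstable; the column would overturn.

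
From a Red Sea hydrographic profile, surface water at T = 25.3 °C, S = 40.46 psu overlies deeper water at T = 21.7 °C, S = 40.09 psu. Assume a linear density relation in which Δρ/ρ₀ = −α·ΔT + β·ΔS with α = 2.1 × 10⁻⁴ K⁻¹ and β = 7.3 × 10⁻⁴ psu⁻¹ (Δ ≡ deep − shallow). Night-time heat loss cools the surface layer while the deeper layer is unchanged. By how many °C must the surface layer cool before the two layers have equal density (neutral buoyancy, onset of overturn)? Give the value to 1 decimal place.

2.3 °C

Neutral buoyancy requires Δρ = 0, i.e. −α(T_deep − T_surf′) + β(S_deep − S_surf) = 0.
T_surf′ = T_deep − (β/α)·ΔS = 21.7 − (7.3 × 10⁻⁴/2.1 × 10⁻⁴)·(-0.37) = 22.986 °C.
Cooling required: 25.3 − (22.986) = 2.314 °C.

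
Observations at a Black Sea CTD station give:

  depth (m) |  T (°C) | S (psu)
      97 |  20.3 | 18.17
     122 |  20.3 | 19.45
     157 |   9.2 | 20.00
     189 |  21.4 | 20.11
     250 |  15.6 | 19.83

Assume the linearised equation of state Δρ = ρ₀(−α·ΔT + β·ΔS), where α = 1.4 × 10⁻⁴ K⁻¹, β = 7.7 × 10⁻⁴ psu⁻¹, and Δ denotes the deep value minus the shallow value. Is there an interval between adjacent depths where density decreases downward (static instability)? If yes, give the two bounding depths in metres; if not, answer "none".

157–189 m

Evaluate Δρ/ρ₀ = −αΔT + βΔS across each adjacent pair:
  97–122 m: −αΔT+βΔS = −(1.4 × 10⁻⁴)(+0.0)+(7.7 × 10⁻⁴)(+1.28) = 9.9 × 10⁻⁴ → stable
  122–157 m: −αΔT+βΔS = −(1.4 × 10⁻⁴)(-11.1)+(7.7 × 10⁻⁴)(+0.55) = 2.0 × 10⁻³ → stable
  157–189 m: −αΔT+βΔS = −(1.4 × 10⁻⁴)(+12.2)+(7.7 × 10⁻⁴)(+0.11) = -1.6 × 10⁻³ → UNSTABLE
  189–250 m: −αΔT+βΔS = −(1.4 × 10⁻⁴)(-5.8)+(7.7 × 10⁻⁴)(-0.28) = 6.0 × 10⁻⁴ → stable
The 157–189 m interval has Δρ < 0: lighter water underlies denser water.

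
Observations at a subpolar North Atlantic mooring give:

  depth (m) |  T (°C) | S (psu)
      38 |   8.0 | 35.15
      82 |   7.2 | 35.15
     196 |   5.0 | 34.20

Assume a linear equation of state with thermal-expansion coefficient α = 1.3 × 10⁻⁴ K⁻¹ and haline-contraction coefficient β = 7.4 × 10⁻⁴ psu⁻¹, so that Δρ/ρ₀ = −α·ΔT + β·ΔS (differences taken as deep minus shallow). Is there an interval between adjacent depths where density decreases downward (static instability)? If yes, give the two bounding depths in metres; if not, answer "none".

82–196 m

Evaluate Δρ/ρ₀ = −αΔT + βΔS across each adjacent pair:
  38–82 m: −αΔT+βΔS = −(1.3 × 10⁻⁴)(-0.8)+(7.4 × 10⁻⁴)(+0.00) = 1.0 × 10⁻⁴ → stable
  82–196 m: −αΔT+βΔS = −(1.3 × 10⁻⁴)(-2.2)+(7.4 × 10⁻⁴)(-0.95) = -4.2 × 10⁻⁴ → UNSTABLE
The 82–196 m interval has Δρ < 0: lighter water underlies denser water.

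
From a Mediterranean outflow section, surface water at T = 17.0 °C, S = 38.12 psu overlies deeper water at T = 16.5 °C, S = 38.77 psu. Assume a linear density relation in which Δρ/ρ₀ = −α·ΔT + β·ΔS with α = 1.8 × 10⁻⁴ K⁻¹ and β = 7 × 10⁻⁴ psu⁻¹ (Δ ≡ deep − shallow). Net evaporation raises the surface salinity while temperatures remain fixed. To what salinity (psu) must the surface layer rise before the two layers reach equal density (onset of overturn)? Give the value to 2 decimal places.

Neutral buoyancy requires −α(T_deep − T_surf) + β(S_deep − S_surf′) = 0.
S_surf′ = S_deep − (α/β)·ΔT = 38.77 − (1.8 × 10⁻⁴/7 × 10⁻⁴)·(-0.5) = 38.8986 psu.
Increase required: 38.8986 − 38.12 = 0.7786 psu.

38.90 psu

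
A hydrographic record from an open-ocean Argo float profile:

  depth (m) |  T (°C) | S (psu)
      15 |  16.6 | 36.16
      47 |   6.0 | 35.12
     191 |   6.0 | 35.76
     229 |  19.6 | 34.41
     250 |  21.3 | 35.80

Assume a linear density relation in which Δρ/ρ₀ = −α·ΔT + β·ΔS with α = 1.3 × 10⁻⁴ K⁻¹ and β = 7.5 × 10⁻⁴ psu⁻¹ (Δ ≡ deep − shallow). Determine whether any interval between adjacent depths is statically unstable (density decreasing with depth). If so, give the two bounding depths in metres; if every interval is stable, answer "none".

191–229 m

Evaluate Δρ/ρ₀ = −αΔT + βΔS across each adjacent pair:
  15–47 m: −αΔT+βΔS = −(1.3 × 10⁻⁴)(-10.6)+(7.5 × 10⁻⁴)(-1.04) = 6.0 × 10⁻⁴ → stable
  47–191 m: −αΔT+βΔS = −(1.3 × 10⁻⁴)(+0.0)+(7.5 × 10⁻⁴)(+0.64) = 4.8 × 10⁻⁴ → stable
  191–229 m: −αΔT+βΔS = −(1.3 × 10⁻⁴)(+13.6)+(7.5 × 10⁻⁴)(-1.35) = -2.8 × 10⁻³ → UNSTABLE
  229–250 m: −αΔT+βΔS = −(1.3 × 10⁻⁴)(+1.7)+(7.5 × 10⁻⁴)(+1.39) = 8.2 × 10⁻⁴ → stable
The 191–229 m interval has Δρ < 0: lighter water underlies denser water.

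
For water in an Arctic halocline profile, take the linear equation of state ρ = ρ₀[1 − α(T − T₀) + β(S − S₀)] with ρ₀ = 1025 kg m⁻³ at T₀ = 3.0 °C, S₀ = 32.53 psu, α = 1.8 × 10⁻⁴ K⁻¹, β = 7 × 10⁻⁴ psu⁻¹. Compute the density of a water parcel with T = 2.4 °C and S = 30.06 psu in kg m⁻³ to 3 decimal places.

T − T₀ = -0.6 K, S − S₀ = -2.47 psu.
Bracket = 1 − α·(-0.6) + β·(-2.47) = 1 + (-1.621 × 10⁻³) = 0.9983790.
ρ = 1025 × 0.9983790 = 1023.338 kg m⁻³.

1023.338 kg m⁻³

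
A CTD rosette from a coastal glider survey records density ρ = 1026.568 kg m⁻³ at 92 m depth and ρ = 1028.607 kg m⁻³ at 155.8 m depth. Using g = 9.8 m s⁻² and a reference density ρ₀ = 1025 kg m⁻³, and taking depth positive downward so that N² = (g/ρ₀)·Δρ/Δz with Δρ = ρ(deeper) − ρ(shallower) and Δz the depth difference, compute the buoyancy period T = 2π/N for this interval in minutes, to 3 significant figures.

5.99 min

Δρ = 1028.607 − 1026.568 = 2.039 kg m⁻³ over Δz = 155.8 − 92 = 63.8 m.
N² = (9.8/1025) × (2.039/63.8) = 3.0556 × 10⁻⁴ s⁻².
N = √(3.0556 × 10⁻⁴) = 0.017480 rad s⁻¹, so T = 2π/N = 359.45 s = 5.9908 min ≈ 5.99 min.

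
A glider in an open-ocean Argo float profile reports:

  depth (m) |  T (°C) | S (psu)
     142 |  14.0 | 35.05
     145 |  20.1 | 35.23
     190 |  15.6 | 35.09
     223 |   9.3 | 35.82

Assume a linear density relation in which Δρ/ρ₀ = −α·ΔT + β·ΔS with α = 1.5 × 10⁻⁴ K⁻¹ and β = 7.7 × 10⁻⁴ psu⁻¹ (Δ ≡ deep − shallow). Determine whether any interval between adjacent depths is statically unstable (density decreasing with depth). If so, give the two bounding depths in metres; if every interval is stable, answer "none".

Evaluate Δρ/ρ₀ = −αΔT + βΔS across each adjacent pair:
  142–145 m: −αΔT+βΔS = −(1.5 × 10⁻⁴)(+6.1)+(7.7 × 10⁻⁴)(+0.18) = -7.8 × 10⁻⁴ → UNSTABLE
  145–190 m: −αΔT+βΔS = −(1.5 × 10⁻⁴)(-4.5)+(7.7 × 10⁻⁴)(-0.14) = 5.7 × 10⁻⁴ → stable
  190–223 m: −αΔT+βΔS = −(1.5 × 10⁻⁴)(-6.3)+(7.7 × 10⁻⁴)(+0.73) = 1.5 × 10⁻³ → stable
The 142–145 m interval has Δρ < 0: lighter water underlies denser water.

142–145 m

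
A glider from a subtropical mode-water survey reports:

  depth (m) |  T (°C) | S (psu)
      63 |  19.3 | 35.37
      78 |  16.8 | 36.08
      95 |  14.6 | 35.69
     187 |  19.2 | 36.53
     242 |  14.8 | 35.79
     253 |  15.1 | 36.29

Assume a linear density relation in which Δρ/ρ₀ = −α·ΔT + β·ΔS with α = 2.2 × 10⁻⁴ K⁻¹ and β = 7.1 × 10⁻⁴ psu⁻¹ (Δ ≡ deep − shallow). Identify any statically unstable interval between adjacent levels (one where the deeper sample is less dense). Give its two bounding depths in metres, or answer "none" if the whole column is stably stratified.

95–187 m

Evaluate Δρ/ρ₀ = −αΔT + βΔS across each adjacent pair:
  63–78 m: −αΔT+βΔS = −(2.2 × 10⁻⁴)(-2.5)+(7.1 × 10⁻⁴)(+0.71) = 1.1 × 10⁻³ → stable
  78–95 m: −αΔT+βΔS = −(2.2 × 10⁻⁴)(-2.2)+(7.1 × 10⁻⁴)(-0.39) = 2.1 × 10⁻⁴ → stable
  95–187 m: −αΔT+βΔS = −(2.2 × 10⁻⁴)(+4.6)+(7.1 × 10⁻⁴)(+0.84) = -4.2 × 10⁻⁴ → UNSTABLE
  187–242 m: −αΔT+βΔS = −(2.2 × 10⁻⁴)(-4.4)+(7.1 × 10⁻⁴)(-0.74) = 4.4 × 10⁻⁴ → stable
  242–253 m: −αΔT+βΔS = −(2.2 × 10⁻⁴)(+0.3)+(7.1 × 10⁻⁴)(+0.50) = 2.9 × 10⁻⁴ → stable
The 95–187 m interval has Δρ < 0: lighter water underlies denser water.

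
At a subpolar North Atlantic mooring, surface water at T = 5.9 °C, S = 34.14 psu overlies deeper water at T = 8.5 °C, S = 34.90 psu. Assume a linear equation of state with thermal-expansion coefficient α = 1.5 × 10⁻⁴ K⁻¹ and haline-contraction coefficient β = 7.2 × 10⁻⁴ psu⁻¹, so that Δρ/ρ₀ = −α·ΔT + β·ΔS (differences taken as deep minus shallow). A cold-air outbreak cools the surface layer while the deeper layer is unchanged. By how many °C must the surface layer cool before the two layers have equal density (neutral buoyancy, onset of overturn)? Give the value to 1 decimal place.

1.0 °C

Neutral buoyancy requires Δρ = 0, i.e. −α(T_deep − T_surf′) + β(S_deep − S_surf) = 0.
T_surf′ = T_deep − (β/α)·ΔS = 8.5 − (7.2 × 10⁻⁴/1.5 × 10⁻⁴)·(+0.76) = 4.852 °C.
Cooling required: 5.9 − (4.852) = 1.048 °C.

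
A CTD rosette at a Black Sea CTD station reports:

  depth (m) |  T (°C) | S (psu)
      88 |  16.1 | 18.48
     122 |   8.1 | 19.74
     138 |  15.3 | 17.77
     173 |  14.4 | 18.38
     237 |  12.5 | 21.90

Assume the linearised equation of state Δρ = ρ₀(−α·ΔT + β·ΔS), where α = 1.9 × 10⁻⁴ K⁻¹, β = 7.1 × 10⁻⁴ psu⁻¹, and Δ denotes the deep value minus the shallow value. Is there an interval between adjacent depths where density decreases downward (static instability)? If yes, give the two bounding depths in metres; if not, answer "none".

Evaluate Δρ/ρ₀ = −αΔT + βΔS across each adjacent pair:
  88–122 m: −αΔT+βΔS = −(1.9 × 10⁻⁴)(-8.0)+(7.1 × 10⁻⁴)(+1.26) = 2.4 × 10⁻³ → stable
  122–138 m: −αΔT+βΔS = −(1.9 × 10⁻⁴)(+7.2)+(7.1 × 10⁻⁴)(-1.97) = -2.8 × 10⁻³ → UNSTABLE
  138–173 m: −αΔT+βΔS = −(1.9 × 10⁻⁴)(-0.9)+(7.1 × 10⁻⁴)(+0.61) = 6.0 × 10⁻⁴ → stable
  173–237 m: −αΔT+βΔS = −(1.9 × 10⁻⁴)(-1.9)+(7.1 × 10⁻⁴)(+3.52) = 2.9 × 10⁻³ → stable
The 122–138 m interval has Δρ < 0: lighter water underlies denser water.

122–138 m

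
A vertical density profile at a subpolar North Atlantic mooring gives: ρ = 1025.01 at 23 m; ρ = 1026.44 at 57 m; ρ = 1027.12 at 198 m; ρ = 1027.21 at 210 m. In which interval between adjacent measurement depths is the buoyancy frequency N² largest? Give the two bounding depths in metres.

23–57 m

Compute the density gradient over each adjacent pair:
  23–57 m: Δρ/Δz = 1.43/34 = 0.042 kg m⁻⁴
  57–198 m: Δρ/Δz = 0.68/141 = 4.8 × 10⁻³ kg m⁻⁴
  198–210 m: Δρ/Δz = 0.09/12 = 7.5 × 10⁻³ kg m⁻⁴
The largest gradient is in the 23–57 m interval — the pycnocline.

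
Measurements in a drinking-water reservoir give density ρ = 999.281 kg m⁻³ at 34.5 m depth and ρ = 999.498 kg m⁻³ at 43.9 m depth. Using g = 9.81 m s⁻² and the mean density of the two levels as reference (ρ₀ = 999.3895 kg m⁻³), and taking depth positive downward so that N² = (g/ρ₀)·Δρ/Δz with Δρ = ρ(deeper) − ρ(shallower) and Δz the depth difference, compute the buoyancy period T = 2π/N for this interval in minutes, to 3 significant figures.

6.96 min

Δρ = 999.498 − 999.281 = 0.217 kg m⁻³ over Δz = 43.9 − 34.5 = 9.4 m.
N² = (9.81/999.3895) × (0.217/9.4) = 2.2660 × 10⁻⁴ s⁻².
N = √(2.2660 × 10⁻⁴) = 0.015053 rad s⁻¹, so T = 2π/N = 417.40 s = 6.9567 min ≈ 6.96 min.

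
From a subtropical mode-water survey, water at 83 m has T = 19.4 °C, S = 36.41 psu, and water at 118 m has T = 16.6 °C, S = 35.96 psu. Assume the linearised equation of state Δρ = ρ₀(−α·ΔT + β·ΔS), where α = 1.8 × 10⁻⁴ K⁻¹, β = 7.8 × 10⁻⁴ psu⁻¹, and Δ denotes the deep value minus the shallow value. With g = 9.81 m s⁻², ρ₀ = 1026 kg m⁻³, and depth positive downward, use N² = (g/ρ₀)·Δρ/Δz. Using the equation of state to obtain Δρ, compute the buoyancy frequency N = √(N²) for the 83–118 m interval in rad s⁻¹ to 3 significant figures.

ΔT = -2.8 K, ΔS = -0.45 psu (deep − shallow).
Δρ/ρ₀ = −αΔT + βΔS = 5.04 × 10⁻⁴ − 3.51 × 10⁻⁴ = 1.53 × 10⁻⁴, so Δρ ≈ 0.1570 kg m⁻³.
N² = (g/ρ₀)·Δρ/Δz = g·(Δρ/ρ₀)/Δz = 9.81 × 1.53 × 10⁻⁴ / 35 = 4.2884 × 10⁻⁵ s⁻².
N = √(4.2884 × 10⁻⁵) = 6.5486 × 10⁻³ rad s⁻¹ ≈ 6.55 × 10⁻³ rad s⁻¹.

6.55 × 10⁻³ rad s⁻¹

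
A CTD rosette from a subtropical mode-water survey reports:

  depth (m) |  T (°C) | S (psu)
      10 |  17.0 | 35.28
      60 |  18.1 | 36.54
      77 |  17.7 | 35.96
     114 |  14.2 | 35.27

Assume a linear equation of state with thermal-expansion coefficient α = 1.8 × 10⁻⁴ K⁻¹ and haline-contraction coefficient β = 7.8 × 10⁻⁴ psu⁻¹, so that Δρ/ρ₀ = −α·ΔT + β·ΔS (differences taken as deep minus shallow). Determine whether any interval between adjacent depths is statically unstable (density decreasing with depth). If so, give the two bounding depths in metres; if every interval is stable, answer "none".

60–77 m

Evaluate Δρ/ρ₀ = −αΔT + βΔS across each adjacent pair:
  10–60 m: −αΔT+βΔS = −(1.8 × 10⁻⁴)(+1.1)+(7.8 × 10⁻⁴)(+1.26) = 7.8 × 10⁻⁴ → stable
  60–77 m: −αΔT+βΔS = −(1.8 × 10⁻⁴)(-0.4)+(7.8 × 10⁻⁴)(-0.58) = -3.8 × 10⁻⁴ → UNSTABLE
  77–114 m: −αΔT+βΔS = −(1.8 × 10⁻⁴)(-3.5)+(7.8 × 10⁻⁴)(-0.69) = 9.2 × 10⁻⁵ → stable
The 60–77 m interval has Δρ < 0: lighter water underlies denser water.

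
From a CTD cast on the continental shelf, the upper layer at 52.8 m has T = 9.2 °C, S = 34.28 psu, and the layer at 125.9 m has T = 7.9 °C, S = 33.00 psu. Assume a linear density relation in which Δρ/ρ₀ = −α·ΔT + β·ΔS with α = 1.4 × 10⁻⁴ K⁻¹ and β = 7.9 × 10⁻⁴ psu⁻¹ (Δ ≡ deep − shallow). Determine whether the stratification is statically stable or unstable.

ΔT = 7.9 − 9.2 = -1.3 K and ΔS = 33.00 − 34.28 = -1.28 psu (deep − shallow).
−αΔT = 1.82 × 10⁻⁴; βΔS = -1.0112 × 10⁻³; sum Δρ/ρ₀ = -8.292 × 10⁻⁴.
Δρ/ρ₀ < 0, so Δρ < 0: deeper water is lighter → statically unstable; the column would overturn.

unstable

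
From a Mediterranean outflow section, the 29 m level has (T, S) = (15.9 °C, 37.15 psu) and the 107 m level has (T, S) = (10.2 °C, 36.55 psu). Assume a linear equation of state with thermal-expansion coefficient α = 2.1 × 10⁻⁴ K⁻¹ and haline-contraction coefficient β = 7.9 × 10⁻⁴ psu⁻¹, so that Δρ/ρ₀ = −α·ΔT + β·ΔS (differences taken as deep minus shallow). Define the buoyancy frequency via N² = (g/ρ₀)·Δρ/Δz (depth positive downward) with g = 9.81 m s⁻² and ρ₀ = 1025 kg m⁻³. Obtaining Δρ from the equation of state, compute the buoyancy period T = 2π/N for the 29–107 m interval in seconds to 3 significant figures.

ΔT = -5.7 K, ΔS = -0.60 psu (deep − shallow).
Δρ/ρ₀ = −αΔT + βΔS = 1.197 × 10⁻³ − 4.74 × 10⁻⁴ = 7.23 × 10⁻⁴, so Δρ ≈ 0.7411 kg m⁻³.
N² = (g/ρ₀)·Δρ/Δz = g·(Δρ/ρ₀)/Δz = 9.81 × 7.23 × 10⁻⁴ / 78 = 9.0931 × 10⁻⁵ s⁻².
N = √(9.0931 × 10⁻⁵) = 9.5358 × 10⁻³ rad s⁻¹ → T = 2π/N = 658.90 s ≈ 659 s.

659 s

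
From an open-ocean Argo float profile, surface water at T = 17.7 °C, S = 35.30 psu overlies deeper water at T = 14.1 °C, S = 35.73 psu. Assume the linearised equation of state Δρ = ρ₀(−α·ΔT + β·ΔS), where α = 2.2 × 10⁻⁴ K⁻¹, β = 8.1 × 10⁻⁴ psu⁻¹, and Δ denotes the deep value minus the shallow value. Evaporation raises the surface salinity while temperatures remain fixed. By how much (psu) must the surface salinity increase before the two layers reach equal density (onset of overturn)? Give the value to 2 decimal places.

1.41 psu

Neutral buoyancy requires −α(T_deep − T_surf) + β(S_deep − S_surf′) = 0.
S_surf′ = S_deep − (α/β)·ΔT = 35.73 − (2.2 × 10⁻⁴/8.1 × 10⁻⁴)·(-3.6) = 36.7078 psu.
Increase required: 36.7078 − 35.30 = 1.4078 psu.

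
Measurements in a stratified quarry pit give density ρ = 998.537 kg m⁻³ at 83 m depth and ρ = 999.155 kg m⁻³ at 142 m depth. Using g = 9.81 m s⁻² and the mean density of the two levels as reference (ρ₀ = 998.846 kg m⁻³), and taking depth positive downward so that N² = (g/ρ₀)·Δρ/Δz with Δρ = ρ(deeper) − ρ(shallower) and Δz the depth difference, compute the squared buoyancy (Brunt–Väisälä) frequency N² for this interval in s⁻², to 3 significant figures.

Δρ = 999.155 − 998.537 = 0.618 kg m⁻³ over Δz = 142 − 83 = 59 m.
N² = (9.81/998.846) × (0.618/59) = 1.0287 × 10⁻⁴ s⁻² ≈ 1.03 × 10⁻⁴ s⁻².

1.03 × 10⁻⁴ s⁻²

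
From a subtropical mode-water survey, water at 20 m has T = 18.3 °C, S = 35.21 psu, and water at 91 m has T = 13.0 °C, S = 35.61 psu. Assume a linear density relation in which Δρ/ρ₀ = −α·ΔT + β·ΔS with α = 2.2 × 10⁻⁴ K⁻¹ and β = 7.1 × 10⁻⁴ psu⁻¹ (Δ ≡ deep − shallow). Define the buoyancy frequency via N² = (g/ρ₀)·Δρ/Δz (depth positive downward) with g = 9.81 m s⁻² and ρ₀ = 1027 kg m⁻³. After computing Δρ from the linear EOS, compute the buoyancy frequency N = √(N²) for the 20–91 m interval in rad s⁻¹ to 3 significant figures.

ΔT = -5.3 K, ΔS = +0.40 psu (deep − shallow).
Δρ/ρ₀ = −αΔT + βΔS = 1.166 × 10⁻³ + 2.84 × 10⁻⁴ = 1.45 × 10⁻³, so Δρ ≈ 1.489 kg m⁻³.
N² = (g/ρ₀)·Δρ/Δz = g·(Δρ/ρ₀)/Δz = 9.81 × 1.45 × 10⁻³ / 71 = 2.0035 × 10⁻⁴ s⁻².
N = √(2.0035 × 10⁻⁴) = 0.014155 rad s⁻¹ ≈ 0.0142 rad s⁻¹.

0.0142 rad s⁻¹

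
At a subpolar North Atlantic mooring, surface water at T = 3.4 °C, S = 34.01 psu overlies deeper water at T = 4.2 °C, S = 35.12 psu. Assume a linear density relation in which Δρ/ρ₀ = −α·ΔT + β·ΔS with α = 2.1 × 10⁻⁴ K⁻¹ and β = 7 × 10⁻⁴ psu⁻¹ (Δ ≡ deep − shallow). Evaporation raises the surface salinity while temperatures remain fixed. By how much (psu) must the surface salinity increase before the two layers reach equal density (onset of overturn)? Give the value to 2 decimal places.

Neutral buoyancy requires −α(T_deep − T_surf) + β(S_deep − S_surf′) = 0.
S_surf′ = S_deep − (α/β)·ΔT = 35.12 − (2.1 × 10⁻⁴/7 × 10⁻⁴)·(+0.8) = 34.8800 psu.
Increase required: 34.8800 − 34.01 = 0.8700 psu.

0.87 psu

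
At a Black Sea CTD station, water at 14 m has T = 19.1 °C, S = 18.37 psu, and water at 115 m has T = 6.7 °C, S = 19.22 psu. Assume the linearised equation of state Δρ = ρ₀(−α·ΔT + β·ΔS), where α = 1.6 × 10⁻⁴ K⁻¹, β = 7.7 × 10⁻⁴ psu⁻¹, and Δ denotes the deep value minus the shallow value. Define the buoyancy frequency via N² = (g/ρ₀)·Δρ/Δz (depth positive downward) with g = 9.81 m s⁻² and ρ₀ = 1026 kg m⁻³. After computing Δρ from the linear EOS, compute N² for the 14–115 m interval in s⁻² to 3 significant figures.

ΔT = -12.4 K, ΔS = +0.85 psu (deep − shallow).
Δρ/ρ₀ = −αΔT + βΔS = 1.984 × 10⁻³ + 6.545 × 10⁻⁴ = 2.6385 × 10⁻³, so Δρ ≈ 2.707 kg m⁻³.
N² = (g/ρ₀)·Δρ/Δz = g·(Δρ/ρ₀)/Δz = 9.81 × 2.6385 × 10⁻³ / 101 = 2.5627 × 10⁻⁴ s⁻² ≈ 2.56 × 10⁻⁴ s⁻².

2.56 × 10⁻⁴ s⁻²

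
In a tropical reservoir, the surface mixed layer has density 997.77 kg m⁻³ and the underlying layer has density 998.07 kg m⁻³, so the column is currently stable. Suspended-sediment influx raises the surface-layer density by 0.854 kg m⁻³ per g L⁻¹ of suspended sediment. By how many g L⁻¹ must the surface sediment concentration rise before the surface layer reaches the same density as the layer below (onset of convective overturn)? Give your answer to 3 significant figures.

0.351 g L⁻¹

Density deficit of the surface layer: 998.07 − 997.77 = 0.3 kg m⁻³.
Required change = 0.3 / 0.854 = 0.351 g L⁻¹.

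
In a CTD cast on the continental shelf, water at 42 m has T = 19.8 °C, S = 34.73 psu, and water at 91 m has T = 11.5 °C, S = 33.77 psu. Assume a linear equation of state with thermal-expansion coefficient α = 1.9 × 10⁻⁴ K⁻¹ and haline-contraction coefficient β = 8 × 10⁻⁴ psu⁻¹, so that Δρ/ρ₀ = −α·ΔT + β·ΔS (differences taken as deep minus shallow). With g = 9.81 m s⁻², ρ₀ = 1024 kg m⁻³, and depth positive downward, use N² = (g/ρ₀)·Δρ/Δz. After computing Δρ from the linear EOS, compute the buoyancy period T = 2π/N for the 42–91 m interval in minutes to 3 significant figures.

ΔT = -8.3 K, ΔS = -0.96 psu (deep − shallow).
Δρ/ρ₀ = −αΔT + βΔS = 1.577 × 10⁻³ − 7.68 × 10⁻⁴ = 8.09 × 10⁻⁴, so Δρ ≈ 0.8284 kg m⁻³.
N² = (g/ρ₀)·Δρ/Δz = g·(Δρ/ρ₀)/Δz = 9.81 × 8.09 × 10⁻⁴ / 49 = 1.6197 × 10⁻⁴ s⁻².
N = √(1.6197 × 10⁻⁴) = 0.012727 rad s⁻¹ → T = 2π/N = 493.69 s = 8.2282 min ≈ 8.23 min.

8.23 min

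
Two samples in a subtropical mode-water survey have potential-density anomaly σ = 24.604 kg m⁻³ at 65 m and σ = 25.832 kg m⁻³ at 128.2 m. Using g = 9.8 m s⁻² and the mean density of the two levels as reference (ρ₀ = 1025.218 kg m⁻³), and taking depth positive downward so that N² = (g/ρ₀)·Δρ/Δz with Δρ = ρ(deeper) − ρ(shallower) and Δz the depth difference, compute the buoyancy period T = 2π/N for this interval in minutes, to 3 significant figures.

7.68 min

Δρ = 1025.832 − 1024.604 = 1.228 kg m⁻³ over Δz = 128.2 − 65 = 63.2 m.
N² = (9.8/1025.218) × (1.228/63.2) = 1.8573 × 10⁻⁴ s⁻².
N = √(1.8573 × 10⁻⁴) = 0.013628 rad s⁻¹, so T = 2π/N = 461.05 s = 7.6842 min ≈ 7.68 min.
Since Δρ > 0 the layer is stably stratified.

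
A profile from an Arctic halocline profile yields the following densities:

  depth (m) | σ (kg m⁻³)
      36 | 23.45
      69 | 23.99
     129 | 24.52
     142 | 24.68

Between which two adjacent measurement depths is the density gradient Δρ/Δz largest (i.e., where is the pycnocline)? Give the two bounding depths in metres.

36–69 m

Compute the density gradient over each adjacent pair:
  36–69 m: Δρ/Δz = 0.54/33 = 0.016 kg m⁻⁴
  69–129 m: Δρ/Δz = 0.53/60 = 8.8 × 10⁻³ kg m⁻⁴
  129–142 m: Δρ/Δz = 0.16/13 = 0.012 kg m⁻⁴
The largest gradient is in the 36–69 m interval — the pycnocline.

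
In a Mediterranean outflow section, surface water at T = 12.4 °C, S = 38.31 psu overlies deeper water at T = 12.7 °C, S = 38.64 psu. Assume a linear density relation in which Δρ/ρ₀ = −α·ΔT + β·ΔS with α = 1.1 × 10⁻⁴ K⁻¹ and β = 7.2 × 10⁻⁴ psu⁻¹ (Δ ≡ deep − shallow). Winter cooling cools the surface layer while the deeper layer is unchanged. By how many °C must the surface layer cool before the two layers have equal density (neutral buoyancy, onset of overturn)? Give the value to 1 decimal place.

1.9 °C

Neutral buoyancy requires Δρ = 0, i.e. −α(T_deep − T_surf′) + β(S_deep − S_surf) = 0.
T_surf′ = T_deep − (β/α)·ΔS = 12.7 − (7.2 × 10⁻⁴/1.1 × 10⁻⁴)·(+0.33) = 10.540 °C.
Cooling required: 12.4 − (10.540) = 1.860 °C.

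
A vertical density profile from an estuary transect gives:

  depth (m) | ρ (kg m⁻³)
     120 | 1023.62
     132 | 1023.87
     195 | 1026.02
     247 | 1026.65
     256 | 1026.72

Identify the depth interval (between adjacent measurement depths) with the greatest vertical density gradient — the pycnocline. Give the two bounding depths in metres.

Compute the density gradient over each adjacent pair:
  120–132 m: Δρ/Δz = 0.25/12 = 0.021 kg m⁻⁴
  132–195 m: Δρ/Δz = 2.15/63 = 0.034 kg m⁻⁴
  195–247 m: Δρ/Δz = 0.63/52 = 0.012 kg m⁻⁴
  247–256 m: Δρ/Δz = 0.07/9 = 7.8 × 10⁻³ kg m⁻⁴
The largest gradient is in the 132–195 m interval — the pycnocline.

132–195 m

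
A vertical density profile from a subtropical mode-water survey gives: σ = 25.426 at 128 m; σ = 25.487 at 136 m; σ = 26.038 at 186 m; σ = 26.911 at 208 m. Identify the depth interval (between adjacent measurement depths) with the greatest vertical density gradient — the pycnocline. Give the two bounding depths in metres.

Compute the density gradient over each adjacent pair:
  128–136 m: Δρ/Δz = 0.061/8 = 7.6 × 10⁻³ kg m⁻⁴
  136–186 m: Δρ/Δz = 0.551/50 = 0.011 kg m⁻⁴
  186–208 m: Δρ/Δz = 0.873/22 = 0.040 kg m⁻⁴
The largest gradient is in the 186–208 m interval — the pycnocline.

186–208 m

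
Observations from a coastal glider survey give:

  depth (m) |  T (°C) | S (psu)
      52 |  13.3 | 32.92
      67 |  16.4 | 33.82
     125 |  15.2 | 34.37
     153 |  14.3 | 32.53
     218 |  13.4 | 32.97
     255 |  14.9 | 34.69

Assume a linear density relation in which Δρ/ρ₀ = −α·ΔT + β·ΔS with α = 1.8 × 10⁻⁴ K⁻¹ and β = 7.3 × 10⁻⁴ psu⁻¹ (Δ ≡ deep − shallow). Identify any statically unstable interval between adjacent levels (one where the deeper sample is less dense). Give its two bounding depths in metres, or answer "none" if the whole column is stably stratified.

125–153 m

Evaluate Δρ/ρ₀ = −αΔT + βΔS across each adjacent pair:
  52–67 m: −αΔT+βΔS = −(1.8 × 10⁻⁴)(+3.1)+(7.3 × 10⁻⁴)(+0.90) = 9.9 × 10⁻⁵ → stable
  67–125 m: −αΔT+βΔS = −(1.8 × 10⁻⁴)(-1.2)+(7.3 × 10⁻⁴)(+0.55) = 6.2 × 10⁻⁴ → stable
  125–153 m: −αΔT+βΔS = −(1.8 × 10⁻⁴)(-0.9)+(7.3 × 10⁻⁴)(-1.84) = -1.2 × 10⁻³ → UNSTABLE
  153–218 m: −αΔT+βΔS = −(1.8 × 10⁻⁴)(-0.9)+(7.3 × 10⁻⁴)(+0.44) = 4.8 × 10⁻⁴ → stable
  218–255 m: −αΔT+βΔS = −(1.8 × 10⁻⁴)(+1.5)+(7.3 × 10⁻⁴)(+1.72) = 9.9 × 10⁻⁴ → stable
The 125–153 m interval has Δρ < 0: lighter water underlies denser water.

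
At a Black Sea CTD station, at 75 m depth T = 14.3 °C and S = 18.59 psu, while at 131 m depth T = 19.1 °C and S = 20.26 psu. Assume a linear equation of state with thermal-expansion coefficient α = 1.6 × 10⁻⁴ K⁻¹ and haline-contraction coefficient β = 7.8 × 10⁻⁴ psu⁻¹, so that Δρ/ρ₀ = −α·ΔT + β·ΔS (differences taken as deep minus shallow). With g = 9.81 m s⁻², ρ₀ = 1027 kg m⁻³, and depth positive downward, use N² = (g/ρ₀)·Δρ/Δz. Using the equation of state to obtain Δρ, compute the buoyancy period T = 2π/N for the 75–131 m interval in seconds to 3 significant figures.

649 s

ΔT = +4.8 K, ΔS = +1.67 psu (deep − shallow).
Δρ/ρ₀ = −αΔT + βΔS = -7.68 × 10⁻⁴ + 1.3026 × 10⁻³ = 5.346 × 10⁻⁴, so Δρ ≈ 0.5490 kg m⁻³.
N² = (g/ρ₀)·Δρ/Δz = g·(Δρ/ρ₀)/Δz = 9.81 × 5.346 × 10⁻⁴ / 56 = 9.3650 × 10⁻⁵ s⁻².
N = √(9.3650 × 10⁻⁵) = 9.6773 × 10⁻³ rad s⁻¹ → T = 2π/N = 649.27 s ≈ 649 s.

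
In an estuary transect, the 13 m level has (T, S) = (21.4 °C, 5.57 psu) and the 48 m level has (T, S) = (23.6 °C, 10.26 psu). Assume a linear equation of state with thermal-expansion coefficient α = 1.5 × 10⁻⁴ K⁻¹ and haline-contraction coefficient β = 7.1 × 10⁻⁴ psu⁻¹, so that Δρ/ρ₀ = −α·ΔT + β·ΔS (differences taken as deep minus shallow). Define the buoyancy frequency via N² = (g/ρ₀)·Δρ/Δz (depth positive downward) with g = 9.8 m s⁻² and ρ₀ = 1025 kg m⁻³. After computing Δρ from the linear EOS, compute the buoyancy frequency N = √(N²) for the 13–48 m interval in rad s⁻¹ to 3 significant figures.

ΔT = +2.2 K, ΔS = +4.69 psu (deep − shallow).
Δρ/ρ₀ = −αΔT + βΔS = -3.30 × 10⁻⁴ + 3.3299 × 10⁻³ = 2.9999 × 10⁻³, so Δρ ≈ 3.075 kg m⁻³.
N² = (g/ρ₀)·Δρ/Δz = g·(Δρ/ρ₀)/Δz = 9.8 × 2.9999 × 10⁻³ / 35 = 8.3997 × 10⁻⁴ s⁻².
N = √(8.3997 × 10⁻⁴) = 0.028982 rad s⁻¹ ≈ 0.0290 rad s⁻¹.

0.0290 rad s⁻¹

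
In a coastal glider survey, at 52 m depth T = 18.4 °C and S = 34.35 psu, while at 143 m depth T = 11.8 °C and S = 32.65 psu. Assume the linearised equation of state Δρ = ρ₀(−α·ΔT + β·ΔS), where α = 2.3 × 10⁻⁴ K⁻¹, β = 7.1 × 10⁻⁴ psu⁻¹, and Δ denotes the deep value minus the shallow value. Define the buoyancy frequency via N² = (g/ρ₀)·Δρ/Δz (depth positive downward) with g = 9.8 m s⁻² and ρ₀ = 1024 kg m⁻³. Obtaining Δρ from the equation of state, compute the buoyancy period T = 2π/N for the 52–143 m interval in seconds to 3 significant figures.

ΔT = -6.6 K, ΔS = -1.70 psu (deep − shallow).
Δρ/ρ₀ = −αΔT + βΔS = 1.518 × 10⁻³ − 1.207 × 10⁻³ = 3.11 × 10⁻⁴, so Δρ ≈ 0.3185 kg m⁻³.
N² = (g/ρ₀)·Δρ/Δz = g·(Δρ/ρ₀)/Δz = 9.8 × 3.11 × 10⁻⁴ / 91 = 3.3492 × 10⁻⁵ s⁻².
N = √(3.3492 × 10⁻⁵) = 5.7872 × 10⁻³ rad s⁻¹ → T = 2π/N = 1.0857 × 10³ s ≈ 1.09 × 10³ s.

1.09 × 10³ s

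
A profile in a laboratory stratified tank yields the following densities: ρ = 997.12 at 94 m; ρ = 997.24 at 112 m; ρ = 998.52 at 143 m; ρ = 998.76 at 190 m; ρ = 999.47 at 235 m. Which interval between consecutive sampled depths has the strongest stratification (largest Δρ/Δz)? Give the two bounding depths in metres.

Compute the density gradient over each adjacent pair:
  94–112 m: Δρ/Δz = 0.12/18 = 6.7 × 10⁻³ kg m⁻⁴
  112–143 m: Δρ/Δz = 1.28/31 = 0.041 kg m⁻⁴
  143–190 m: Δρ/Δz = 0.24/47 = 5.1 × 10⁻³ kg m⁻⁴
  190–235 m: Δρ/Δz = 0.71/45 = 0.016 kg m⁻⁴
The largest gradient is in the 112–143 m interval — the pycnocline.

112–143 m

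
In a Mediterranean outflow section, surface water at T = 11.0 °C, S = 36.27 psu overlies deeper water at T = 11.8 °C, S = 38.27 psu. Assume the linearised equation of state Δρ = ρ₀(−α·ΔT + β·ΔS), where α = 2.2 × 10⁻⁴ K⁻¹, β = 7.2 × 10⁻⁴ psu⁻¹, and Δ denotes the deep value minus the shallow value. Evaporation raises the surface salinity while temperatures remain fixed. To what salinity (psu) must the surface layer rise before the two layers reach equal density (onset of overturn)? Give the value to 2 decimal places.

38.03 psu

Neutral buoyancy requires −α(T_deep − T_surf) + β(S_deep − S_surf′) = 0.
S_surf′ = S_deep − (α/β)·ΔT = 38.27 − (2.2 × 10⁻⁴/7.2 × 10⁻⁴)·(+0.8) = 38.0256 psu.
Increase required: 38.0256 − 36.27 = 1.7556 psu.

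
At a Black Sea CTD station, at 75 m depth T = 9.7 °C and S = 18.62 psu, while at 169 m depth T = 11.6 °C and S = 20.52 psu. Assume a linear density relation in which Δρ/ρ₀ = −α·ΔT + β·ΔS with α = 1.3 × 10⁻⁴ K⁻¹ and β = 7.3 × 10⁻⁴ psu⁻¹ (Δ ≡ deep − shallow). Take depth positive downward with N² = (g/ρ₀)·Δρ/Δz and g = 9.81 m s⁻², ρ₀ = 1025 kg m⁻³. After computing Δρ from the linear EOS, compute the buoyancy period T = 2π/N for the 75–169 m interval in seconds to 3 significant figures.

576 s

ΔT = +1.9 K, ΔS = +1.90 psu (deep − shallow).
Δρ/ρ₀ = −αΔT + βΔS = -2.47 × 10⁻⁴ + 1.387 × 10⁻³ = 1.14 × 10⁻³, so Δρ ≈ 1.168 kg m⁻³.
N² = (g/ρ₀)·Δρ/Δz = g·(Δρ/ρ₀)/Δz = 9.81 × 1.14 × 10⁻³ / 94 = 1.1897 × 10⁻⁴ s⁻².
N = √(1.1897 × 10⁻⁴) = 0.010907 rad s⁻¹ → T = 2π/N = 576.07 s ≈ 576 s.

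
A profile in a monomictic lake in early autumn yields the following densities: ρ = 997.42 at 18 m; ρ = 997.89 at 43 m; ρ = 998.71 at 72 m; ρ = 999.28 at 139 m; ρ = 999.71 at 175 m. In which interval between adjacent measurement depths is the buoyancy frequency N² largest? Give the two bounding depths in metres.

43–72 m

Compute the density gradient over each adjacent pair:
  18–43 m: Δρ/Δz = 0.47/25 = 0.019 kg m⁻⁴
  43–72 m: Δρ/Δz = 0.82/29 = 0.028 kg m⁻⁴
  72–139 m: Δρ/Δz = 0.57/67 = 8.5 × 10⁻³ kg m⁻⁴
  139–175 m: Δρ/Δz = 0.43/36 = 0.012 kg m⁻⁴
The largest gradient is in the 43–72 m interval — the pycnocline.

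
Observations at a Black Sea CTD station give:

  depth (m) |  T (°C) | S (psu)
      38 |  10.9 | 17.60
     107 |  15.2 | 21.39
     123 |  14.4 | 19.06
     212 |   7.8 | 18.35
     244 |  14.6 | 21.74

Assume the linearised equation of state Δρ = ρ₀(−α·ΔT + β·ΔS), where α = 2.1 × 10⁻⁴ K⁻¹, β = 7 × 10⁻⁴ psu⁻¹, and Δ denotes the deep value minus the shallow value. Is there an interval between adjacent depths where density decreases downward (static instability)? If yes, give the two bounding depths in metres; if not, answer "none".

107–123 m

Evaluate Δρ/ρ₀ = −αΔT + βΔS across each adjacent pair:
  38–107 m: −αΔT+βΔS = −(2.1 × 10⁻⁴)(+4.3)+(7 × 10⁻⁴)(+3.79) = 1.7 × 10⁻³ → stable
  107–123 m: −αΔT+βΔS = −(2.1 × 10⁻⁴)(-0.8)+(7 × 10⁻⁴)(-2.33) = -1.5 × 10⁻³ → UNSTABLE
  123–212 m: −αΔT+βΔS = −(2.1 × 10⁻⁴)(-6.6)+(7 × 10⁻⁴)(-0.71) = 8.9 × 10⁻⁴ → stable
  212–244 m: −αΔT+βΔS = −(2.1 × 10⁻⁴)(+6.8)+(7 × 10⁻⁴)(+3.39) = 9.5 × 10⁻⁴ → stable
The 107–123 m interval has Δρ < 0: lighter water underlies denser water.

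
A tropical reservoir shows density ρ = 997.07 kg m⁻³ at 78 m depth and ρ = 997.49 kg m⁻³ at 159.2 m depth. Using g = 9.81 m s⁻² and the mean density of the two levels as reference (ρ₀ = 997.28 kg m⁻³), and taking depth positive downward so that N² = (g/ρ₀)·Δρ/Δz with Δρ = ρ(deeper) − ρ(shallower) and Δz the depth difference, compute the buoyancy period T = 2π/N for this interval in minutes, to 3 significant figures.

Δρ = 997.49 − 997.07 = 0.42 kg m⁻³ over Δz = 159.2 − 78 = 81.2 m.
N² = (9.81/997.28) × (0.42/81.2) = 5.0880 × 10⁻⁵ s⁻².
N = √(5.0880 × 10⁻⁵) = 7.1330 × 10⁻³ rad s⁻¹, so T = 2π/N = 880.86 s = 14.681 min ≈ 14.7 min.

14.7 min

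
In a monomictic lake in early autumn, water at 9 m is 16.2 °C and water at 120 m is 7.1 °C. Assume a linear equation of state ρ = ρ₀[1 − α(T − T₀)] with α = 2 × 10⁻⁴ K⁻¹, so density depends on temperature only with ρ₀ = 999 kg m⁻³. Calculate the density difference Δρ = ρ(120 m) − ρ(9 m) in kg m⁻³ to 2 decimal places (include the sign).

+1.82 kg m⁻³

ΔT = -9.1 K, Δρ/ρ₀ = −αΔT = 1.82 × 10⁻³.
Δρ = 999 × (1.82 × 10⁻³) = +1.82 kg m⁻³.
Positive Δρ: denser below, stable.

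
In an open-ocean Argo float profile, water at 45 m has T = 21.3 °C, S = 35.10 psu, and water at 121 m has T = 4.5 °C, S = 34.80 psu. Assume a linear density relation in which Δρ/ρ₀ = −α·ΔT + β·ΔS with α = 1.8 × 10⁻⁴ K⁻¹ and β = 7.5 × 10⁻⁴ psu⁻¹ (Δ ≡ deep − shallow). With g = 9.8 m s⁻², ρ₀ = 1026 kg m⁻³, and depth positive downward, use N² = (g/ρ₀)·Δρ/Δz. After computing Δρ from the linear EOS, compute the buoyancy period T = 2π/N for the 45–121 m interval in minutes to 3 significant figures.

ΔT = -16.8 K, ΔS = -0.30 psu (deep − shallow).
Δρ/ρ₀ = −αΔT + βΔS = 3.024 × 10⁻³ − 2.25 × 10⁻⁴ = 2.799 × 10⁻³, so Δρ ≈ 2.872 kg m⁻³.
N² = (g/ρ₀)·Δρ/Δz = g·(Δρ/ρ₀)/Δz = 9.8 × 2.799 × 10⁻³ / 76 = 3.6092 × 10⁻⁴ s⁻².
N = √(3.6092 × 10⁻⁴) = 0.018998 rad s⁻¹ → T = 2π/N = 330.73 s = 5.5122 min ≈ 5.51 min.

5.51 min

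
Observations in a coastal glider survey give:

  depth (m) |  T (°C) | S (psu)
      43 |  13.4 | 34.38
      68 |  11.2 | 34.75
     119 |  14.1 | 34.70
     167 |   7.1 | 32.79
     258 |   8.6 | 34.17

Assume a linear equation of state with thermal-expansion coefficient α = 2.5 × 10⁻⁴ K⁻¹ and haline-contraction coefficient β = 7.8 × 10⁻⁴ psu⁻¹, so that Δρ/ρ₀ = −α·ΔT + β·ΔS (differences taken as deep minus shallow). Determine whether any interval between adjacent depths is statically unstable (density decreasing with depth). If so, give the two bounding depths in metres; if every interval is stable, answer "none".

68–119 m

Evaluate Δρ/ρ₀ = −αΔT + βΔS across each adjacent pair:
  43–68 m: −αΔT+βΔS = −(2.5 × 10⁻⁴)(-2.2)+(7.8 × 10⁻⁴)(+0.37) = 8.4 × 10⁻⁴ → stable
  68–119 m: −αΔT+βΔS = −(2.5 × 10⁻⁴)(+2.9)+(7.8 × 10⁻⁴)(-0.05) = -7.6 × 10⁻⁴ → UNSTABLE
  119–167 m: −αΔT+βΔS = −(2.5 × 10⁻⁴)(-7.0)+(7.8 × 10⁻⁴)(-1.91) = 2.6 × 10⁻⁴ → stable
  167–258 m: −αΔT+βΔS = −(2.5 × 10⁻⁴)(+1.5)+(7.8 × 10⁻⁴)(+1.38) = 7.0 × 10⁻⁴ → stable
The 68–119 m interval has Δρ < 0: lighter water underlies denser water.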